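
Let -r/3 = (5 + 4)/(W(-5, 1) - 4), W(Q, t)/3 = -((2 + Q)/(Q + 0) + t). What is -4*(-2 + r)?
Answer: -47/11 ≈ -4.2727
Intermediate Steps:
W(Q, t) = -3*t - 3*(2 + Q)/Q (W(Q, t) = 3*(-((2 + Q)/(Q + 0) + t)) = 3*(-((2 + Q)/Q + t)) = 3*(-(t + (2 + Q)/Q)) = 3*(-t - (2 + Q)/Q) = -3*t - 3*(2 + Q)/Q)
r = 135/44 (r = -3*(5 + 4)/((-3 - 6/(-5) - 3*1) - 4) = -27/((-3 - 6*(-⅕) - 3) - 4) = -27/((-3 + 6/5 - 3) - 4) = -27/(-24/5 - 4) = -27/(-44/5) = -27*(-5)/44 = -3*(-45/44) = 135/44 ≈ 3.0682)
-4*(-2 + r) = -4*(-2 + 135/44) = -4*47/44 = -47/11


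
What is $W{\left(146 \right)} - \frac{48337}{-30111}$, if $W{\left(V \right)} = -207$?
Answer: $- \frac{6184640}{30111} \approx -205.39$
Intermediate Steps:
$W{\left(146 \right)} - \frac{48337}{-30111} = -207 - \frac{48337}{-30111} = -207 - 48337 \left(- \frac{1}{30111}\right) = -207 - - \frac{48337}{30111} = -207 + \frac{48337}{30111} = - \frac{6184640}{30111}$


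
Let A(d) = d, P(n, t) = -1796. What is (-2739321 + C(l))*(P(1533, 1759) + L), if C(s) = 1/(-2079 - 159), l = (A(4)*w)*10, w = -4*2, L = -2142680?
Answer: 6573462710622962/1119 ≈ 5.8744e+12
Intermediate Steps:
w = -8
l = -320 (l = (4*(-8))*10 = -32*10 = -320)
C(s) = -1/2238 (C(s) = 1/(-2238) = -1/2238)
(-2739321 + C(l))*(P(1533, 1759) + L) = (-2739321 - 1/2238)*(-1796 - 2142680) = -6130600399/2238*(-2144476) = 6573462710622962/1119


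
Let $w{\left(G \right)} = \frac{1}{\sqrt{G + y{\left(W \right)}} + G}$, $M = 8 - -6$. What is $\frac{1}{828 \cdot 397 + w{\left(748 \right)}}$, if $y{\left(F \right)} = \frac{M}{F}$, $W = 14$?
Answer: $\frac{183671709328}{60375829849342417} + \frac{\sqrt{749}}{60375829849342417} \approx 3.0421 \cdot 10^{-6}$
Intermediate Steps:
$M = 14$ ($M = 8 + 6 = 14$)
$y{\left(F \right)} = \frac{14}{F}$
$w{\left(G \right)} = \frac{1}{G + \sqrt{1 + G}}$ ($w{\left(G \right)} = \frac{1}{\sqrt{G + \frac{14}{14}} + G} = \frac{1}{\sqrt{G + 14 \cdot \frac{1}{14}} + G} = \frac{1}{\sqrt{G + 1} + G} = \frac{1}{\sqrt{1 + G} + G} = \frac{1}{G + \sqrt{1 + G}}$)
$\frac{1}{828 \cdot 397 + w{\left(748 \right)}} = \frac{1}{828 \cdot 397 + \frac{1}{748 + \sqrt{1 + 748}}} = \frac{1}{328716 + \frac{1}{748 + \sqrt{749}}}$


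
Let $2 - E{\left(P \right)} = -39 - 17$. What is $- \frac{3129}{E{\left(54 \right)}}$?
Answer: $- \frac{3129}{58} \approx -53.948$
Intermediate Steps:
$E{\left(P \right)} = 58$ ($E{\left(P \right)} = 2 - \left(-39 - 17\right) = 2 - -56 = 2 + 56 = 58$)
$- \frac{3129}{E{\left(54 \right)}} = - \frac{3129}{58}$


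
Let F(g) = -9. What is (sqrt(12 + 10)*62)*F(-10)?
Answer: -558*sqrt(22) ≈ -2617.3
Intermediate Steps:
(sqrt(12 + 10)*62)*F(-10) = (sqrt(12 + 10)*62)*(-9) = (sqrt(22)*62)*(-9) = (62*sqrt(22))*(-9) = -558*sqrt(22)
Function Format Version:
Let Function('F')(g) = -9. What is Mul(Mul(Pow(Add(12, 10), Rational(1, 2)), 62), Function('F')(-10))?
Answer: Mul(-558, Pow(22, Rational(1, 2))) ≈ -2617.3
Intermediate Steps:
Mul(Mul(Pow(Add(12, 10), Rational(1, 2)), 62), Function('F')(-10)) = Mul(Mul(Pow(Add(12, 10), Rational(1, 2)), 62), -9) = Mul(Mul(Pow(22, Rational(1, 2)), 62), -9) = Mul(Mul(62, Pow(22, Rational(1, 2))), -9) = Mul(-558, Pow(22, Rational(1, 2)))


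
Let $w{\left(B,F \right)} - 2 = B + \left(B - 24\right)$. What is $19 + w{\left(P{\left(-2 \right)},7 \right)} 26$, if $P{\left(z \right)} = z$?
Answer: $-657$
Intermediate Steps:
$w{\left(B,F \right)} = -22 + 2 B$ ($w{\left(B,F \right)} = 2 + \left(B + \left(B - 24\right)\right) = 2 + \left(B + \left(-24 + B\right)\right) = 2 + \left(-24 + 2 B\right) = -22 + 2 B$)
$19 + w{\left(P{\left(-2 \right)},7 \right)} 26 = 19 + \left(-22 + 2 \left(-2\right)\right) 26 = 19 + \left(-22 - 4\right) 26 = 19 - 676 = -657$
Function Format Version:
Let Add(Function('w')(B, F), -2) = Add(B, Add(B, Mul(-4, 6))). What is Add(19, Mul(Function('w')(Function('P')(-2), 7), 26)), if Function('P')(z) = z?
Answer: -657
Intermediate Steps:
Function('w')(B, F) = Add(-22, Mul(2, B)) (Function('w')(B, F) = Add(2, Add(B, Add(B, Mul(-4, 6)))) = Add(2, Add(B, Add(B, -24))) = Add(2, Add(B, Add(-24, B))) = Add(2, Add(-24, Mul(2, B))) = Add(-22, Mul(2, B)))
Add(19, Mul(Function('w')(Function('P')(-2), 7), 26)) = Add(19, Mul(Add(-22, Mul(2, -2)), 26)) = Add(19, Mul(Add(-22, -4), 26)) = Add(19, Mul(-26, 26)) = Add(19, -676) = -657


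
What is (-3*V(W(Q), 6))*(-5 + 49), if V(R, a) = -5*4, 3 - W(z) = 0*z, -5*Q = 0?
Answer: 2640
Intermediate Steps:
Q = 0 (Q = -⅕*0 = 0)
W(z) = 3 (W(z) = 3 - 0*z = 3 - 1*0 = 3 + 0 = 3)
V(R, a) = -20
(-3*V(W(Q), 6))*(-5 + 49) = (-3*(-20))*(-5 + 49) = 60*44 = 2640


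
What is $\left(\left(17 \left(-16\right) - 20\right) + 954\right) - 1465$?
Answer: $-803$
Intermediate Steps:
$\left(\left(17 \left(-16\right) - 20\right) + 954\right) - 1465 = \left(\left(-272 - 20\right) + 954\right) - 1465 = \left(-292 + 954\right) - 1465 = 662 - 1465 = -803$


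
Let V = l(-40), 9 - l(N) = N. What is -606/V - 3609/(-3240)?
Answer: -198511/17640 ≈ -11.253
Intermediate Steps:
l(N) = 9 - N
V = 49 (V = 9 - 1*(-40) = 9 + 40 = 49)
-606/V - 3609/(-3240) = -606/49 - 3609/(-3240) = -606*1/49 - 3609*(-1/3240) = -606/49 + 401/360 = -198511/17640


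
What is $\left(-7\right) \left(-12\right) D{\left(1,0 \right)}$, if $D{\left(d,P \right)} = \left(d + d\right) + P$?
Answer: $168$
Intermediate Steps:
$D{\left(d,P \right)} = P + 2 d$ ($D{\left(d,P \right)} = 2 d + P = P + 2 d$)
$\left(-7\right) \left(-12\right) D{\left(1,0 \right)} = \left(-7\right) \left(-12\right) \left(0 + 2 \cdot 1\right) = 84 \left(0 + 2\right) = 84 \cdot 2 = 168$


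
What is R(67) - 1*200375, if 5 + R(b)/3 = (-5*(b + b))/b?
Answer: -200420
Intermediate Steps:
R(b) = -45 (R(b) = -15 + 3*((-5*(b + b))/b) = -15 + 3*((-10*b)/b) = -15 + 3*(-10) = -15 - 30 = -45)
R(67) - 1*200375 = -45 - 1*200375 = -45 - 200375 = -200420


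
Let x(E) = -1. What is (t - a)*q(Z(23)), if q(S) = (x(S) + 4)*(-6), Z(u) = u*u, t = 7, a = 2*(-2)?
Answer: -198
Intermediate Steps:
a = -4
Z(u) = u²
q(S) = -18 (q(S) = (-1 + 4)*(-6) = 3*(-6) = -18)
(t - a)*q(Z(23)) = (7 - 1*(-4))*(-18) = (7 + 4)*(-18) = 11*(-18) = -198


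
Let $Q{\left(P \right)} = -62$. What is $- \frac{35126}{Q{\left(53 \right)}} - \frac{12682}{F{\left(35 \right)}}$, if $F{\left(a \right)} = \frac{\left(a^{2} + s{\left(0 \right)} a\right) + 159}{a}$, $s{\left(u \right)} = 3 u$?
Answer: $\frac{5273611}{21452} \approx 245.83$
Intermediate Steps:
$F{\left(a \right)} = \frac{159 + a^{2}}{a}$ ($F{\left(a \right)} = \frac{\left(a^{2} + 3 \cdot 0 a\right) + 159}{a} = \frac{\left(a^{2} + 0 a\right) + 159}{a} = \frac{\left(a^{2} + 0\right) + 159}{a} = \frac{a^{2} + 159}{a} = \frac{159 + a^{2}}{a}$)
$- \frac{35126}{Q{\left(53 \right)}} - \frac{12682}{F{\left(35 \right)}} = - \frac{35126}{-62} - \frac{12682}{35 + \frac{159}{35}} = \left(-35126\right) \left(- \frac{1}{62}\right) - \frac{12682}{35 + 159 \cdot \frac{1}{35}} = \frac{17563}{31} - \frac{12682}{35 + \frac{159}{35}} = \frac{17563}{31} - \frac{12682}{\frac{1384}{35}} = \frac{17563}{31} - \frac{221935}{692} = \frac{5273611}{21452}$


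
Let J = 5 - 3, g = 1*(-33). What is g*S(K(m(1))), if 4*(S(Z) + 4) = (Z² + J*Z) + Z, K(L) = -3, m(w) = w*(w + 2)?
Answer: 132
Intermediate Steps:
m(w) = w*(2 + w)
g = -33
J = 2
S(Z) = -4 + Z²/4 + 3*Z/4 (S(Z) = -4 + ((Z² + 2*Z) + Z)/4 = -4 + (Z² + 3*Z)/4 = -4 + (Z²/4 + 3*Z/4) = -4 + Z²/4 + 3*Z/4)
g*S(K(m(1))) = -33*(-4 + (¼)*(-3)² + (¾)*(-3)) = -33*(-4 + (¼)*9 - 9/4) = -33*(-4 + 9/4 - 9/4) = -33*(-4) = 132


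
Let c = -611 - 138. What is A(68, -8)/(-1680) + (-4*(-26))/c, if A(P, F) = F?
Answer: -3013/22470 ≈ -0.13409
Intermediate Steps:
c = -749
A(68, -8)/(-1680) + (-4*(-26))/c = -8/(-1680) - 4*(-26)/(-749) = -8*(-1/1680) + 104*(-1/749) = 1/210 - 104/749 = -3013/22470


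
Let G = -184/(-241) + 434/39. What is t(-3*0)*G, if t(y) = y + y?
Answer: 0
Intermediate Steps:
t(y) = 2*y
G = 111770/9399 (G = -184*(-1/241) + 434*(1/39) = 184/241 + 434/39 = 111770/9399 ≈ 11.892)
t(-3*0)*G = (2*(-3*0))*(111770/9399) = (2*0)*(111770/9399) = 0*(111770/9399) = 0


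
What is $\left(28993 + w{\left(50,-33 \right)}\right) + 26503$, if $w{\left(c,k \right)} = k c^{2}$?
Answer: $-27004$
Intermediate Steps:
$\left(28993 + w{\left(50,-33 \right)}\right) + 26503 = \left(28993 - 33 \cdot 50^{2}\right) + 26503 = \left(28993 - 82500\right) + 26503 = -53507 + 26503 = -27004$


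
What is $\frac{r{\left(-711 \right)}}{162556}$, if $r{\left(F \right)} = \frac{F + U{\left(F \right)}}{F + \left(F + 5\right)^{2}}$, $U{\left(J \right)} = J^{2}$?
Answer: $\frac{50481}{8090818510} \approx 6.2393 \cdot 10^{-6}$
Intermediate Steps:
$r{\left(F \right)} = \frac{F + F^{2}}{F + \left(5 + F\right)^{2}}$ ($r{\left(F \right)} = \frac{F + F^{2}}{F + \left(F + 5\right)^{2}} = \frac{F + F^{2}}{F + \left(5 + F\right)^{2}}$)
$\frac{r{\left(-711 \right)}}{162556} = \frac{\left(-711\right) \frac{1}{-711 + \left(5 - 711\right)^{2}} \left(1 - 711\right)}{162556} = \left(-711\right) \frac{1}{-711 + \left(-706\right)^{2}} \left(-710\right) \frac{1}{162556} = \left(-711\right) \frac{1}{-711 + 498436} \left(-710\right) \frac{1}{162556} = \left(-711\right) \frac{1}{497725} \left(-710\right) \frac{1}{162556} = \frac{100962}{99545} \cdot \frac{1}{162556} = \frac{50481}{8090818510}$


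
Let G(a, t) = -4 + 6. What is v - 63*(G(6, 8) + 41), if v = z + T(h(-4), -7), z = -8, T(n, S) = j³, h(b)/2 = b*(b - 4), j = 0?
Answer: -2717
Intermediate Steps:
G(a, t) = 2
h(b) = 2*b*(-4 + b) (h(b) = 2*(b*(b - 4)) = 2*(b*(-4 + b)) = 2*b*(-4 + b))
T(n, S) = 0 (T(n, S) = 0³ = 0)
v = -8 (v = -8 + 0 = -8)
v - 63*(G(6, 8) + 41) = -8 - 63*(2 + 41) = -8 - 63*43 = -8 - 2709 = -2717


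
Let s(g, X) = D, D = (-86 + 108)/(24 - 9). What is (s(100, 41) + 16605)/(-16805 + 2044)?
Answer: -249097/221415 ≈ -1.1250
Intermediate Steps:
D = 22/15 ≈ 1.4667
s(g, X) = 22/15
(s(100, 41) + 16605)/(-16805 + 2044) = (22/15 + 16605)/(-16805 + 2044) = (249097/15)/(-14761) = (249097/15)*(-1/14761) = -249097/221415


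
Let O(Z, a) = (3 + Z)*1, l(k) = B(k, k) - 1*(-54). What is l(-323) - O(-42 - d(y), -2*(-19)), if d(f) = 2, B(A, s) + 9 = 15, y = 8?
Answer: 101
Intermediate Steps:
B(A, s) = 6 (B(A, s) = -9 + 15 = 6)
l(k) = 60 (l(k) = 6 - 1*(-54) = 6 + 54 = 60)
O(Z, a) = 3 + Z
l(-323) - O(-42 - d(y), -2*(-19)) = 60 - (3 + (-42 - 1*2)) = 60 - (3 + (-42 - 2)) = 60 - (3 - 44) = 60 - 1*(-41) = 60 + 41 = 101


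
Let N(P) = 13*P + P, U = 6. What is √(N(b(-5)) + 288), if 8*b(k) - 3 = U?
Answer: 9*√15/2 ≈ 17.428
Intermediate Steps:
b(k) = 9/8 (b(k) = 3/8 + (⅛)*6 = 3/8 + ¾ = 9/8)
N(P) = 14*P
√(N(b(-5)) + 288) = √(14*(9/8) + 288) = √(63/4 + 288) = √(1215/4) = 9*√15/2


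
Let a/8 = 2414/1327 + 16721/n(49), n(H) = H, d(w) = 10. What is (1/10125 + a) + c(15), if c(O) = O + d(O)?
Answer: 1823330304898/658357875 ≈ 2769.5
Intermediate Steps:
c(O) = 10 + O (c(O) = O + 10 = 10 + O)
a = 178456424/65023 (a = 8*(2414/1327 + 16721/49) = 8*(22307053/65023) = 178456424/65023 ≈ 2744.5)
(1/10125 + a) + c(15) = (1/10125 + 178456424/65023) + (10 + 15) = (1/10125 + 178456424/65023) + 25 = 1806871358023/658357875 + 25 = 1823330304898/658357875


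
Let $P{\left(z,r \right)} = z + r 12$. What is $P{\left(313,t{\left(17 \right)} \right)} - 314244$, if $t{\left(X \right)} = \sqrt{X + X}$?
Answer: $-313931 + 12 \sqrt{34} \approx -3.1386 \cdot 10^{5}$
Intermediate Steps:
$t{\left(X \right)} = \sqrt{2} \sqrt{X}$ ($t{\left(X \right)} = \sqrt{2 X} = \sqrt{2} \sqrt{X}$)
$P{\left(z,r \right)} = z + 12 r$
$P{\left(313,t{\left(17 \right)} \right)} - 314244 = \left(313 + 12 \sqrt{2} \sqrt{17}\right) - 314244 = \left(313 + 12 \sqrt{34}\right) - 314244 = -313931 + 12 \sqrt{34}$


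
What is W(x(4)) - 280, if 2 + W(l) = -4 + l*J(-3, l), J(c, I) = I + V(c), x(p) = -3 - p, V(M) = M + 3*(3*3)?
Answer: -405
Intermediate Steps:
V(M) = 27 + M (V(M) = M + 3*9 = M + 27 = 27 + M)
J(c, I) = 27 + I + c (J(c, I) = I + (27 + c) = 27 + I + c)
W(l) = -6 + l*(24 + l) (W(l) = -2 + (-4 + l*(27 + l - 3)) = -2 + (-4 + l*(24 + l)) = -6 + l*(24 + l))
W(x(4)) - 280 = (-6 + (-3 - 1*4)*(24 + (-3 - 1*4))) - 280 = (-6 + (-3 - 4)*(24 + (-3 - 4))) - 280 = (-6 - 7*(24 - 7)) - 280 = (-6 - 7*17) - 280 = (-6 - 119) - 280 = -125 - 280 = -405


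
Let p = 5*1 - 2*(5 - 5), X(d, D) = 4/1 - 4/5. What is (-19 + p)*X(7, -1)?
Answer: -224/5 ≈ -44.800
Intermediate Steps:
X(d, D) = 16/5 (X(d, D) = 4*1 - 4*⅕ = 4 - ⅘ = 16/5)
p = 5 (p = 5 - 2*0 = 5 + 0 = 5)
(-19 + p)*X(7, -1) = (-19 + 5)*(16/5) = -14*16/5 = -224/5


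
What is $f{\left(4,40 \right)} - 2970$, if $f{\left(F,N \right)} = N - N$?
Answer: $-2970$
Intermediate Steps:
$f{\left(F,N \right)} = 0$
$f{\left(4,40 \right)} - 2970 = 0 - 2970 = -2970$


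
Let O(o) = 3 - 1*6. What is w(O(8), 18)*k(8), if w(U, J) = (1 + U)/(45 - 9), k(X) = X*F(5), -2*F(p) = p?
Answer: 10/9 ≈ 1.1111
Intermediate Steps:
F(p) = -p/2
O(o) = -3 (O(o) = 3 - 6 = -3)
k(X) = -5*X/2 (k(X) = X*(-½*5) = X*(-5/2) = -5*X/2)
w(U, J) = 1/36 + U/36 (w(U, J) = (1 + U)/36 = (1 + U)*(1/36) = 1/36 + U/36)
w(O(8), 18)*k(8) = (1/36 + (1/36)*(-3))*(-5/2*8) = (1/36 - 1/12)*(-20) = -1/18*(-20) = 10/9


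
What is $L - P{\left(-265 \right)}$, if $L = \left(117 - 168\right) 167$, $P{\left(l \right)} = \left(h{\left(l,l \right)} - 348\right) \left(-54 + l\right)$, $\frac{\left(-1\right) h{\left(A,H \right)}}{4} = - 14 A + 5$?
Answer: $-4859869$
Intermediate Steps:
$h{\left(A,H \right)} = -20 + 56 A$ ($h{\left(A,H \right)} = - 4 \left(- 14 A + 5\right) = - 4 \left(5 - 14 A\right) = -20 + 56 A$)
$P{\left(l \right)} = \left(-368 + 56 l\right) \left(-54 + l\right)$ ($P{\left(l \right)} = \left(\left(-20 + 56 l\right) - 348\right) \left(-54 + l\right) = \left(-368 + 56 l\right) \left(-54 + l\right)$)
$L = -8517$ ($L = \left(-51\right) 167 = -8517$)
$L - P{\left(-265 \right)} = -8517 - \left(19872 - -898880 + 56 \left(-265\right)^{2}\right) = -8517 - \left(19872 + 898880 + 56 \cdot 70225\right) = -8517 - \left(19872 + 898880 + 3932600\right) = -8517 - 4851352 = -4859869$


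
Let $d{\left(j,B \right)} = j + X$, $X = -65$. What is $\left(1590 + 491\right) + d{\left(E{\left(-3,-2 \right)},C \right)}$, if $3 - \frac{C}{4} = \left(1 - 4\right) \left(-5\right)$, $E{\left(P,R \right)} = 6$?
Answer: $2022$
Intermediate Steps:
$C = -48$ ($C = 12 - 4 \left(1 - 4\right) \left(-5\right) = 12 - 4 \left(\left(-3\right) \left(-5\right)\right) = 12 - 60 = -48$)
$d{\left(j,B \right)} = -65 + j$ ($d{\left(j,B \right)} = j - 65 = -65 + j$)
$\left(1590 + 491\right) + d{\left(E{\left(-3,-2 \right)},C \right)} = \left(1590 + 491\right) + \left(-65 + 6\right) = 2081 - 59 = 2022$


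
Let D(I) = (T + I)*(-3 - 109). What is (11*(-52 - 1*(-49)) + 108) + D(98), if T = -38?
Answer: -6645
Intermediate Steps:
D(I) = 4256 - 112*I (D(I) = (-38 + I)*(-3 - 109) = (-38 + I)*(-112) = 4256 - 112*I)
(11*(-52 - 1*(-49)) + 108) + D(98) = (11*(-52 - 1*(-49)) + 108) + (4256 - 112*98) = (11*(-52 + 49) + 108) + (4256 - 10976) = (11*(-3) + 108) - 6720 = (-33 + 108) - 6720 = 75 - 6720 = -6645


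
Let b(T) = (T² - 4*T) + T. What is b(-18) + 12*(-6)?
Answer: 306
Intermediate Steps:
b(T) = T² - 3*T
b(-18) + 12*(-6) = -18*(-3 - 18) + 12*(-6) = -18*(-21) - 72 = 378 - 72 = 306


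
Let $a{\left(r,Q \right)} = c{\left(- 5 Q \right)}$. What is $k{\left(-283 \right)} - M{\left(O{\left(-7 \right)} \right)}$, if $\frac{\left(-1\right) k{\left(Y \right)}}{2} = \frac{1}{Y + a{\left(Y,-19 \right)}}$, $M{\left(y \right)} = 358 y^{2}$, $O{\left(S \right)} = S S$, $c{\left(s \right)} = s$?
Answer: $- \frac{80798451}{94} \approx -8.5956 \cdot 10^{5}$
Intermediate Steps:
$a{\left(r,Q \right)} = - 5 Q$
$O{\left(S \right)} = S^{2}$
$k{\left(Y \right)} = - \frac{2}{95 + Y}$ ($k{\left(Y \right)} = - \frac{2}{Y - -95} = - \frac{2}{Y + 95} = - \frac{2}{95 + Y}$)
$k{\left(-283 \right)} - M{\left(O{\left(-7 \right)} \right)} = - \frac{2}{95 - 283} - 358 \left(\left(-7\right)^{2}\right)^{2} = - \frac{2}{-188} - 358 \cdot 49^{2} = \left(-2\right) \left(- \frac{1}{188}\right) - 358 \cdot 2401 = \frac{1}{94} - 859558 = - \frac{80798451}{94}$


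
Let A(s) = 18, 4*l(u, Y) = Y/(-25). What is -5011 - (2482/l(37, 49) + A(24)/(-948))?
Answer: 420585/7742 ≈ 54.325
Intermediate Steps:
l(u, Y) = -Y/100 (l(u, Y) = (Y/(-25))/4 = (Y*(-1/25))/4 = (-Y/25)/4 = -Y/100)
-5011 - (2482/l(37, 49) + A(24)/(-948)) = -5011 - (2482/((-1/100*49)) + 18/(-948)) = -5011 - (2482/(-49/100) + 18*(-1/948)) = -5011 - (2482*(-100/49) - 3/158) = -5011 - (-248200/49 - 3/158) = -5011 - 1*(-39215747/7742) = -5011 + 39215747/7742 = 420585/7742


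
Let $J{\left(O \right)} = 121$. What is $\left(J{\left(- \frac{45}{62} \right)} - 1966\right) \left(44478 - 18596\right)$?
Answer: $-47752290$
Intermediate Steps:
$\left(J{\left(- \frac{45}{62} \right)} - 1966\right) \left(44478 - 18596\right) = \left(121 - 1966\right) \left(44478 - 18596\right) = \left(-1845\right) 25882 = -47752290$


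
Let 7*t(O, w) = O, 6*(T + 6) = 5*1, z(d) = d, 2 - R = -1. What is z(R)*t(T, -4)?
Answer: -31/14 ≈ -2.2143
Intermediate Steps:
R = 3 (R = 2 - 1*(-1) = 2 + 1 = 3)
T = -31/6 (T = -6 + (5*1)/6 = -6 + (1/6)*5 = -6 + 5/6 = -31/6 ≈ -5.1667)
t(O, w) = O/7
z(R)*t(T, -4) = 3*((1/7)*(-31/6)) = 3*(-31/42) = -31/14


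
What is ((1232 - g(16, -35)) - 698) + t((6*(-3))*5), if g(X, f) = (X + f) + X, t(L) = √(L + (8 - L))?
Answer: 537 + 2*√2 ≈ 539.83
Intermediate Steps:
t(L) = 2*√2 (t(L) = √8 = 2*√2)
g(X, f) = f + 2*X
((1232 - g(16, -35)) - 698) + t((6*(-3))*5) = ((1232 - (-35 + 2*16)) - 698) + 2*√2 = ((1232 - (-35 + 32)) - 698) + 2*√2 = ((1232 - 1*(-3)) - 698) + 2*√2 = ((1232 + 3) - 698) + 2*√2 = (1235 - 698) + 2*√2 = 537 + 2*√2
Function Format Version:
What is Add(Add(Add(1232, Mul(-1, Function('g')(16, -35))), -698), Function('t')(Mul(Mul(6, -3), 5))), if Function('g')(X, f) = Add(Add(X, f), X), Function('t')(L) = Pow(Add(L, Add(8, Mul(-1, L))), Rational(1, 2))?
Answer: Add(537, Mul(2, Pow(2, Rational(1, 2)))) ≈ 539.83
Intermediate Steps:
Function('t')(L) = Mul(2, Pow(2, Rational(1, 2))) (Function('t')(L) = Pow(8, Rational(1, 2)) = Mul(2, Pow(2, Rational(1, 2))))
Function('g')(X, f) = Add(f, Mul(2, X))
Add(Add(Add(1232, Mul(-1, Function('g')(16, -35))), -698), Function('t')(Mul(Mul(6, -3), 5))) = Add(Add(Add(1232, Mul(-1, Add(-35, Mul(2, 16)))), -698), Mul(2, Pow(2, Rational(1, 2)))) = Add(Add(Add(1232, Mul(-1, Add(-35, 32))), -698), Mul(2, Pow(2, Rational(1, 2)))) = Add(Add(Add(1232, Mul(-1, -3)), -698), Mul(2, Pow(2, Rational(1, 2)))) = Add(Add(Add(1232, 3), -698), Mul(2, Pow(2, Rational(1, 2)))) = Add(Add(1235, -698), Mul(2, Pow(2, Rational(1, 2)))) = Add(537, Mul(2, Pow(2, Rational(1, 2))))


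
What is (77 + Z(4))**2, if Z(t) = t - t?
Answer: 5929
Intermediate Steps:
Z(t) = 0
(77 + Z(4))**2 = (77 + 0)**2 = 77**2 = 5929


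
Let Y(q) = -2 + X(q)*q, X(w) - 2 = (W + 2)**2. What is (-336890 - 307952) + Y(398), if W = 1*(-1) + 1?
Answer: -642456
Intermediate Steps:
W = 0 (W = -1 + 1 = 0)
X(w) = 6 (X(w) = 2 + (0 + 2)**2 = 2 + 2**2 = 2 + 4 = 6)
Y(q) = -2 + 6*q
(-336890 - 307952) + Y(398) = (-336890 - 307952) + (-2 + 6*398) = -644842 + (-2 + 2388) = -644842 + 2386 = -642456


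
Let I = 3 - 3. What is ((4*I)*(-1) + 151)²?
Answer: 22801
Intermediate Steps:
I = 0
((4*I)*(-1) + 151)² = ((4*0)*(-1) + 151)² = (0*(-1) + 151)² = (0 + 151)² = 151² = 22801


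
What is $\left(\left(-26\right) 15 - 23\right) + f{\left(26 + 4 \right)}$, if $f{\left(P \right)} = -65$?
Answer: $-478$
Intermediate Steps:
$\left(\left(-26\right) 15 - 23\right) + f{\left(26 + 4 \right)} = \left(\left(-26\right) 15 - 23\right) - 65 = \left(-390 - 23\right) - 65 = -413 - 65 = -478$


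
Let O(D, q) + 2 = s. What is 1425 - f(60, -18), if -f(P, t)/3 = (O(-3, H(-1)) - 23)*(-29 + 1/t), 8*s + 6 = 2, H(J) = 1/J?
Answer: 14591/4 ≈ 3647.8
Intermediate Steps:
s = -½ (s = -¾ + (⅛)*2 = -¾ + ¼ = -½ ≈ -0.50000)
O(D, q) = -5/2 (O(D, q) = -2 - ½ = -5/2)
f(P, t) = -4437/2 + 153/(2*t) (f(P, t) = -3*(-5/2 - 23)*(-29 + 1/t) = -(-153)*(-29 + 1/t)/2 = -3*(1479/2 - 51/(2*t)) = -4437/2 + 153/(2*t))
1425 - f(60, -18) = 1425 - 153*(1 - 29*(-18))/(2*(-18)) = 1425 - 153*(-1)*(1 + 522)/(2*18) = 1425 - 153*(-1)*523/(2*18) = 1425 - 1*(-8891/4) = 1425 + 8891/4 = 14591/4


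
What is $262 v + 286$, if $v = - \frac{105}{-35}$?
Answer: $1072$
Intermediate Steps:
$v = 3$ ($v = \left(-105\right) \left(- \frac{1}{35}\right) = 3$)
$262 v + 286 = 262 \cdot 3 + 286 = 786 + 286 = 1072$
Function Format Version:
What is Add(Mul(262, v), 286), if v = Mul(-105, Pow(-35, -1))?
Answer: 1072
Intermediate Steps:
v = 3 (v = Mul(-105, Rational(-1, 35)) = 3)
Add(Mul(262, v), 286) = Add(Mul(262, 3), 286) = Add(786, 286) = 1072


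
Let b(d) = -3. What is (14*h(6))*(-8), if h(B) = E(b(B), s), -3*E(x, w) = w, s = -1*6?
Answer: -224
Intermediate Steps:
s = -6
E(x, w) = -w/3
h(B) = 2 (h(B) = -⅓*(-6) = 2)
(14*h(6))*(-8) = (14*2)*(-8) = 28*(-8) = -224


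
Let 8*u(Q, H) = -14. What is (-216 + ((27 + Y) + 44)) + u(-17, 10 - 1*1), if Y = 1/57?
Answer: -33455/228 ≈ -146.73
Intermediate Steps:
u(Q, H) = -7/4 (u(Q, H) = (⅛)*(-14) = -7/4)
Y = 1/57 ≈ 0.017544
(-216 + ((27 + Y) + 44)) + u(-17, 10 - 1*1) = (-216 + ((27 + 1/57) + 44)) - 7/4 = (-216 + (1540/57 + 44)) - 7/4 = (-216 + 4048/57) - 7/4 = -8264/57 - 7/4 = -33455/228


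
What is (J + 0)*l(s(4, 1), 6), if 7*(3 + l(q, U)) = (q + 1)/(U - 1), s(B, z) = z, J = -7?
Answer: 103/5 ≈ 20.600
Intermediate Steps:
l(q, U) = -3 + (1 + q)/(7*(-1 + U)) (l(q, U) = -3 + ((q + 1)/(U - 1))/7 = -3 + ((1 + q)/(-1 + U))/7 = -3 + (1 + q)/(7*(-1 + U)))
(J + 0)*l(s(4, 1), 6) = (-7 + 0)*((22 + 1 - 21*6)/(7*(-1 + 6))) = -(22 + 1 - 126)/5 = -(-103)/5 = -7*(-103/35) = 103/5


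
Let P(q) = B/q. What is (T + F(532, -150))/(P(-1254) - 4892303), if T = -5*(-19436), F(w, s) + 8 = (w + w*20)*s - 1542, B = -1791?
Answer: 660511060/2044982057 ≈ 0.32299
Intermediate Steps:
F(w, s) = -1550 + 21*s*w (F(w, s) = -8 + ((w + w*20)*s - 1542) = -8 + ((w + 20*w)*s - 1542) = -8 + ((21*w)*s - 1542) = -8 + (21*s*w - 1542) = -8 + (-1542 + 21*s*w) = -1550 + 21*s*w)
T = 97180
P(q) = -1791/q
(T + F(532, -150))/(P(-1254) - 4892303) = (97180 + (-1550 + 21*(-150)*532))/(-1791/(-1254) - 4892303) = (97180 + (-1550 - 1675800))/(-1791*(-1/1254) - 4892303) = (97180 - 1677350)/(597/418 - 4892303) = -1580170/(-2044982057/418) = -1580170*(-418/2044982057) = 660511060/2044982057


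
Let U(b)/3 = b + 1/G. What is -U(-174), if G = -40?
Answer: 20883/40 ≈ 522.08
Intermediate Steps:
U(b) = -3/40 + 3*b (U(b) = 3*(b + 1/(-40)) = 3*(b - 1/40) = 3*(-1/40 + b) = -3/40 + 3*b)
-U(-174) = -(-3/40 + 3*(-174)) = -(-3/40 - 522) = -1*(-20883/40) = 20883/40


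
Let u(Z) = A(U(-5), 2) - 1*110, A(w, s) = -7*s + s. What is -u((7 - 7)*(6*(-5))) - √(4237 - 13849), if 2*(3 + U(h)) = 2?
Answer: 122 - 6*I*√267 ≈ 122.0 - 98.041*I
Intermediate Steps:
U(h) = -2 (U(h) = -3 + (½)*2 = -3 + 1 = -2)
A(w, s) = -6*s
u(Z) = -122 (u(Z) = -6*2 - 1*110 = -12 - 110 = -122)
-u((7 - 7)*(6*(-5))) - √(4237 - 13849) = -1*(-122) - √(4237 - 13849) = 122 - √(-9612) = 122 - 6*I*√267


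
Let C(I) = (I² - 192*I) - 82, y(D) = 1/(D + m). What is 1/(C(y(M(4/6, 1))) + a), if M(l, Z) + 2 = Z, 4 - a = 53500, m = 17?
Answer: -256/13719039 ≈ -1.8660e-5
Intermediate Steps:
a = -53496 (a = 4 - 1*53500 = 4 - 53500 = -53496)
M(l, Z) = -2 + Z
y(D) = 1/(17 + D) (y(D) = 1/(D + 17) = 1/(17 + D))
C(I) = -82 + I² - 192*I
1/(C(y(M(4/6, 1))) + a) = 1/((-82 + (1/(17 + (-2 + 1)))² - 192/(17 + (-2 + 1))) - 53496) = 1/((-82 + (1/(17 - 1))² - 192/(17 - 1)) - 53496) = 1/((-82 + (1/16)² - 192/16) - 53496) = 1/((-82 + (1/16)² - 192*1/16) - 53496) = 1/((-82 + 1/256 - 12) - 53496) = 1/(-24063/256 - 53496) = 1/(-13719039/256) = -256/13719039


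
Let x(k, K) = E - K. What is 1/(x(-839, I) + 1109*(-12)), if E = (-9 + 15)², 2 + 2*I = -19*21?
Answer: -2/26143 ≈ -7.6502e-5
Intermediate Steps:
I = -401/2 (I = -1 + (-19*21)/2 = -1 + (½)*(-399) = -1 - 399/2 = -401/2 ≈ -200.50)
E = 36 (E = 6² = 36)
x(k, K) = 36 - K
1/(x(-839, I) + 1109*(-12)) = 1/((36 - 1*(-401/2)) + 1109*(-12)) = 1/((36 + 401/2) - 13308) = 1/(473/2 - 13308) = 1/(-26143/2) = -2/26143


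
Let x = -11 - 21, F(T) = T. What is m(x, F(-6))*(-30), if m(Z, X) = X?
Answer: 180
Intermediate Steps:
x = -32
m(x, F(-6))*(-30) = -6*(-30) = 180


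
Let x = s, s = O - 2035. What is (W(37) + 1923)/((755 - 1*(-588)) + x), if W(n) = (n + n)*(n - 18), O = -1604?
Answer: -3329/2296 ≈ -1.4499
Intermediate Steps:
W(n) = 2*n*(-18 + n) (W(n) = (2*n)*(-18 + n) = 2*n*(-18 + n))
s = -3639 (s = -1604 - 2035 = -3639)
x = -3639
(W(37) + 1923)/((755 - 1*(-588)) + x) = (2*37*(-18 + 37) + 1923)/((755 - 1*(-588)) - 3639) = (2*37*19 + 1923)/((755 + 588) - 3639) = (1406 + 1923)/(1343 - 3639) = 3329/(-2296) = 3329*(-1/2296) = -3329/2296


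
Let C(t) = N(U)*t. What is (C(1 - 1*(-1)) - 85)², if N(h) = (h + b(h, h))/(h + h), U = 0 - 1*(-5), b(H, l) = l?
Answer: 6889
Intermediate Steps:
U = 5 (U = 0 + 5 = 5)
N(h) = 1 (N(h) = (h + h)/(h + h) = (2*h)/((2*h)) = (2*h)*(1/(2*h)) = 1)
C(t) = t (C(t) = 1*t = t)
(C(1 - 1*(-1)) - 85)² = ((1 - 1*(-1)) - 85)² = ((1 + 1) - 85)² = (2 - 85)² = (-83)² = 6889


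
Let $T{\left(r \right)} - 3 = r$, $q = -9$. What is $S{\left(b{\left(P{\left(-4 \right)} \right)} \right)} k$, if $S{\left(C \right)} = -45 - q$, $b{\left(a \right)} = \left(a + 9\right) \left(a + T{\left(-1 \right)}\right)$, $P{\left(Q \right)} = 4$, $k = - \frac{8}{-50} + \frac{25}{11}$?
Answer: $- \frac{24084}{275} \approx -87.578$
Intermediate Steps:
$T{\left(r \right)} = 3 + r$
$k = \frac{669}{275}$ ($k = \left(-8\right) \left(- \frac{1}{50}\right) + 25 \cdot \frac{1}{11} = \frac{4}{25} + \frac{25}{11} = \frac{669}{275} \approx 2.4327$)
$b{\left(a \right)} = \left(2 + a\right) \left(9 + a\right)$ ($b{\left(a \right)} = \left(a + 9\right) \left(a + \left(3 - 1\right)\right) = \left(9 + a\right) \left(a + 2\right) = \left(9 + a\right) \left(2 + a\right) = \left(2 + a\right) \left(9 + a\right)$)
$S{\left(C \right)} = -36$ ($S{\left(C \right)} = -45 - -9 = -45 + 9 = -36$)
$S{\left(b{\left(P{\left(-4 \right)} \right)} \right)} k = \left(-36\right) \frac{669}{275} = - \frac{24084}{275}$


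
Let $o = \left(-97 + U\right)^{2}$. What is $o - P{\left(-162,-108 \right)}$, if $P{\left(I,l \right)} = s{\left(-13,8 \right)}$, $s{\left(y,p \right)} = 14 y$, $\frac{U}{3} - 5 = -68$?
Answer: $81978$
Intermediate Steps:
$U = -189$ ($U = 15 + 3 \left(-68\right) = 15 - 204 = -189$)
$P{\left(I,l \right)} = -182$ ($P{\left(I,l \right)} = 14 \left(-13\right) = -182$)
$o = 81796$ ($o = \left(-97 - 189\right)^{2} = \left(-286\right)^{2} = 81796$)
$o - P{\left(-162,-108 \right)} = 81796 - -182 = 81796 + 182 = 81978$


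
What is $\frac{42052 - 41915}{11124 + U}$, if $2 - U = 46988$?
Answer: $- \frac{137}{35862} \approx -0.0038202$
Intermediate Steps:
$U = -46986$ ($U = 2 - 46988 = -46986$)
$\frac{42052 - 41915}{11124 + U} = \frac{42052 - 41915}{11124 - 46986} = \frac{137}{-35862} = 137 \left(- \frac{1}{35862}\right) = - \frac{137}{35862}$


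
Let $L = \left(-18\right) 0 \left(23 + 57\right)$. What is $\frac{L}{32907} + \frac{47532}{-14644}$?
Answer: $- \frac{11883}{3661} \approx -3.2458$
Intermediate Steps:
$L = 0$ ($L = 0 \cdot 80 = 0$)
$\frac{L}{32907} + \frac{47532}{-14644} = \frac{0}{32907} + \frac{47532}{-14644} = 0 \cdot \frac{1}{32907} + 47532 \left(- \frac{1}{14644}\right) = 0 - \frac{11883}{3661} = - \frac{11883}{3661}$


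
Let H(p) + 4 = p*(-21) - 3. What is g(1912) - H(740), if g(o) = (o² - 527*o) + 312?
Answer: 2663979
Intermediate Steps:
H(p) = -7 - 21*p (H(p) = -4 + (p*(-21) - 3) = -4 + (-21*p - 3) = -4 + (-3 - 21*p) = -7 - 21*p)
g(o) = 312 + o² - 527*o
g(1912) - H(740) = (312 + 1912² - 527*1912) - (-7 - 21*740) = (312 + 3655744 - 1007624) - (-7 - 15540) = 2648432 - 1*(-15547) = 2648432 + 15547 = 2663979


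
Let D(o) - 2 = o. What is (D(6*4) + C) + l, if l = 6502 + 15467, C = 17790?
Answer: 39785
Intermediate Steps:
D(o) = 2 + o
l = 21969
(D(6*4) + C) + l = ((2 + 6*4) + 17790) + 21969 = ((2 + 24) + 17790) + 21969 = (26 + 17790) + 21969 = 17816 + 21969 = 39785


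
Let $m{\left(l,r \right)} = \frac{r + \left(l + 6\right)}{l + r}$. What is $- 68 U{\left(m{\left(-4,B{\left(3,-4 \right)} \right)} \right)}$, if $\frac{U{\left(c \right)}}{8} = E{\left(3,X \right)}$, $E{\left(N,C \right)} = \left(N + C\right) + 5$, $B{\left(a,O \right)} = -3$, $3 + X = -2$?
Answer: $-1632$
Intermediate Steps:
$X = -5$ ($X = -3 - 2 = -5$)
$m{\left(l,r \right)} = \frac{6 + l + r}{l + r}$ ($m{\left(l,r \right)} = \frac{r + \left(6 + l\right)}{l + r} = \frac{6 + l + r}{l + r}$)
$E{\left(N,C \right)} = 5 + C + N$ ($E{\left(N,C \right)} = \left(C + N\right) + 5 = 5 + C + N$)
$U{\left(c \right)} = 24$ ($U{\left(c \right)} = 8 \left(5 - 5 + 3\right) = 8 \cdot 3 = 24$)
$- 68 U{\left(m{\left(-4,B{\left(3,-4 \right)} \right)} \right)} = \left(-68\right) 24 = -1632$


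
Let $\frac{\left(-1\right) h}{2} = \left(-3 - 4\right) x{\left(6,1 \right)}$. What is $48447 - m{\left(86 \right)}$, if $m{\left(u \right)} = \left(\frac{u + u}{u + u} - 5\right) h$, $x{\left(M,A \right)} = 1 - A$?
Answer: $48447$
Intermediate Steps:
$h = 0$ ($h = - 2 \left(-3 - 4\right) \left(1 - 1\right) = - 2 \left(- 7 \left(1 - 1\right)\right) = - 2 \left(\left(-7\right) 0\right) = \left(-2\right) 0 = 0$)
$m{\left(u \right)} = 0$ ($m{\left(u \right)} = \left(\frac{u + u}{u + u} - 5\right) 0 = \left(\frac{2 u}{2 u} - 5\right) 0 = \left(2 u \frac{1}{2 u} - 5\right) 0 = \left(1 - 5\right) 0 = \left(-4\right) 0 = 0$)
$48447 - m{\left(86 \right)} = 48447 - 0 = 48447 + 0 = 48447$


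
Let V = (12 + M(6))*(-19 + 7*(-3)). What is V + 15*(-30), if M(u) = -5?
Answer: -730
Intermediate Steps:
V = -280 (V = (12 - 5)*(-19 + 7*(-3)) = 7*(-19 - 21) = 7*(-40) = -280)
V + 15*(-30) = -280 + 15*(-30) = -280 - 450 = -730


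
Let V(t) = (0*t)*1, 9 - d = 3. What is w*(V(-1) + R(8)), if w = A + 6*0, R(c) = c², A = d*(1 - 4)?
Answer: -1152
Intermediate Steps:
d = 6 (d = 9 - 1*3 = 9 - 3 = 6)
A = -18 (A = 6*(1 - 4) = 6*(-3) = -18)
V(t) = 0 (V(t) = 0*1 = 0)
w = -18 (w = -18 + 6*0 = -18 + 0 = -18)
w*(V(-1) + R(8)) = -18*(0 + 8²) = -18*(0 + 64) = -18*64 = -1152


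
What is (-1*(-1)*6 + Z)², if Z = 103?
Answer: 11881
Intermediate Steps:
(-1*(-1)*6 + Z)² = (-1*(-1)*6 + 103)² = (1*6 + 103)² = (6 + 103)² = 109² = 11881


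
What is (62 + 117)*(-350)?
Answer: -62650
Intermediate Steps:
(62 + 117)*(-350) = 179*(-350) = -62650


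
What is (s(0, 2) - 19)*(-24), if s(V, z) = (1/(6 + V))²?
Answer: 1366/3 ≈ 455.33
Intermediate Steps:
s(V, z) = (6 + V)⁻²
(s(0, 2) - 19)*(-24) = ((6 + 0)⁻² - 19)*(-24) = (6⁻² - 19)*(-24) = (1/36 - 19)*(-24) = -683/36*(-24) = 1366/3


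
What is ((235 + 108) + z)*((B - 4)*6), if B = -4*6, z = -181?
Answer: -27216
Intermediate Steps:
B = -24
((235 + 108) + z)*((B - 4)*6) = ((235 + 108) - 181)*((-24 - 4)*6) = (343 - 181)*(-28*6) = 162*(-168) = -27216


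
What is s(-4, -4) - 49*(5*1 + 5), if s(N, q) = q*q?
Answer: -474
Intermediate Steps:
s(N, q) = q²
s(-4, -4) - 49*(5*1 + 5) = (-4)² - 49*(5*1 + 5) = 16 - 49*(5 + 5) = 16 - 49*10 = 16 - 490 = -474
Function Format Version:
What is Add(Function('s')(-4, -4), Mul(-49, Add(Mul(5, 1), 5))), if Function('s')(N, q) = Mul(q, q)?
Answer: -474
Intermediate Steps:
Function('s')(N, q) = Pow(q, 2)
Add(Function('s')(-4, -4), Mul(-49, Add(Mul(5, 1), 5))) = Add(Pow(-4, 2), Mul(-49, Add(Mul(5, 1), 5))) = Add(16, Mul(-49, Add(5, 5))) = Add(16, Mul(-49, 10)) = Add(16, -490) = -474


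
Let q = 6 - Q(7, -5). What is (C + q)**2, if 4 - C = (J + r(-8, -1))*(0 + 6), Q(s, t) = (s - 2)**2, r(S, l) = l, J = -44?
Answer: 65025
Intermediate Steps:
Q(s, t) = (-2 + s)**2
C = 274 (C = 4 - (-44 - 1)*(0 + 6) = 4 - (-45)*6 = 4 - 1*(-270) = 4 + 270 = 274)
q = -19 (q = 6 - (-2 + 7)**2 = 6 - 1*5**2 = 6 - 1*25 = 6 - 25 = -19)
(C + q)**2 = (274 - 19)**2 = 255**2 = 65025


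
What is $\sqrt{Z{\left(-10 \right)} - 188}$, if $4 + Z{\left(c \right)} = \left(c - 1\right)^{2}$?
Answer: $i \sqrt{71} \approx 8.4261 i$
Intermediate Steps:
$Z{\left(c \right)} = -4 + \left(-1 + c\right)^{2}$ ($Z{\left(c \right)} = -4 + \left(c - 1\right)^{2} = -4 + \left(-1 + c\right)^{2}$)
$\sqrt{Z{\left(-10 \right)} - 188} = \sqrt{\left(-4 + \left(-1 - 10\right)^{2}\right) - 188} = \sqrt{\left(-4 + \left(-11\right)^{2}\right) - 188} = \sqrt{\left(-4 + 121\right) - 188} = \sqrt{117 - 188} = \sqrt{-71} = i \sqrt{71}$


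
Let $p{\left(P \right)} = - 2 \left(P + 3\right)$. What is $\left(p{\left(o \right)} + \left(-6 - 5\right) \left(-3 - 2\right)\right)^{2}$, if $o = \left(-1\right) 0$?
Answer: $2401$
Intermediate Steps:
$o = 0$
$p{\left(P \right)} = -6 - 2 P$ ($p{\left(P \right)} = - 2 \left(3 + P\right) = -6 - 2 P$)
$\left(p{\left(o \right)} + \left(-6 - 5\right) \left(-3 - 2\right)\right)^{2} = \left(\left(-6 - 0\right) + \left(-6 - 5\right) \left(-3 - 2\right)\right)^{2} = \left(\left(-6 + 0\right) - -55\right)^{2} = \left(-6 + 55\right)^{2} = 49^{2} = 2401$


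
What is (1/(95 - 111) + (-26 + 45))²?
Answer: 91809/256 ≈ 358.63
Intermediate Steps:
(1/(95 - 111) + (-26 + 45))² = (1/(-16) + 19)² = (-1/16 + 19)² = (303/16)² = 91809/256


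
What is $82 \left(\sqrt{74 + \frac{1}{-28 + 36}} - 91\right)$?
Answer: $-7462 + \frac{41 \sqrt{1186}}{2} \approx -6756.0$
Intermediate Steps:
$82 \left(\sqrt{74 + \frac{1}{-28 + 36}} - 91\right) = 82 \left(\sqrt{74 + \frac{1}{8}} - 91\right) = 82 \left(\sqrt{\frac{593}{8}} - 91\right) = 82 \left(\frac{\sqrt{1186}}{4} - 91\right) = 82 \left(-91 + \frac{\sqrt{1186}}{4}\right) = -7462 + \frac{41 \sqrt{1186}}{2}$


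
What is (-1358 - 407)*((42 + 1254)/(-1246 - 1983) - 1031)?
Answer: 5878147175/3229 ≈ 1.8204e+6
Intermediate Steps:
(-1358 - 407)*((42 + 1254)/(-1246 - 1983) - 1031) = -1765*(1296/(-3229) - 1031) = -1765*(1296*(-1/3229) - 1031) = -1765*(-1296/3229 - 1031) = -1765*(-3330395/3229) = 5878147175/3229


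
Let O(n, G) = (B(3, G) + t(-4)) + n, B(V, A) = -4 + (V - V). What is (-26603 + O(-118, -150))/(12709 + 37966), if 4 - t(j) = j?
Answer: -26717/50675 ≈ -0.52722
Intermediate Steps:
t(j) = 4 - j
B(V, A) = -4 (B(V, A) = -4 + 0 = -4)
O(n, G) = 4 + n (O(n, G) = (-4 + (4 - 1*(-4))) + n = (-4 + (4 + 4)) + n = (-4 + 8) + n = 4 + n)
(-26603 + O(-118, -150))/(12709 + 37966) = (-26603 + (4 - 118))/(12709 + 37966) = (-26603 - 114)/50675 = -26717*1/50675 = -26717/50675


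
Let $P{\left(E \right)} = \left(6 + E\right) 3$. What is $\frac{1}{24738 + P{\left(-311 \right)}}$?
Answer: $\frac{1}{23823} \approx 4.1976 \cdot 10^{-5}$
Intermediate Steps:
$P{\left(E \right)} = 18 + 3 E$
$\frac{1}{24738 + P{\left(-311 \right)}} = \frac{1}{24738 + \left(18 + 3 \left(-311\right)\right)} = \frac{1}{24738 + \left(18 - 933\right)} = \frac{1}{24738 - 915} = \frac{1}{23823}$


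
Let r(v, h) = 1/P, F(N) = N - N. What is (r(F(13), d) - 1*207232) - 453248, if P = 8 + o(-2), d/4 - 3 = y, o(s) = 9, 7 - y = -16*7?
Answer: -11228159/17 ≈ -6.6048e+5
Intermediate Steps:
y = 119 (y = 7 - (-16)*7 = 7 - 1*(-112) = 7 + 112 = 119)
F(N) = 0
d = 488 (d = 12 + 4*119 = 12 + 476 = 488)
P = 17 (P = 8 + 9 = 17)
r(v, h) = 1/17
(r(F(13), d) - 1*207232) - 453248 = (1/17 - 1*207232) - 453248 = (1/17 - 207232) - 453248 = -3522943/17 - 453248 = -11228159/17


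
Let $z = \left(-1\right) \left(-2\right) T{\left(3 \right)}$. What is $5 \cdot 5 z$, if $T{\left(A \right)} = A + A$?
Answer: $300$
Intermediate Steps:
$T{\left(A \right)} = 2 A$
$z = 12$ ($z = \left(-1\right) \left(-2\right) 2 \cdot 3 = 2 \cdot 6 = 12$)
$5 \cdot 5 z = 5 \cdot 5 \cdot 12 = 25 \cdot 12 = 300$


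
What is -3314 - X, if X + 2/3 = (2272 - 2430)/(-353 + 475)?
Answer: -606103/183 ≈ -3312.0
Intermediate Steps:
X = -359/183 (X = -⅔ + (2272 - 2430)/(-353 + 475) = -⅔ - 158/122 = -⅔ - 158*1/122 = -⅔ - 79/61 = -359/183 ≈ -1.9617)
-3314 - X = -3314 - 1*(-359/183) = -3314 + 359/183 = -606103/183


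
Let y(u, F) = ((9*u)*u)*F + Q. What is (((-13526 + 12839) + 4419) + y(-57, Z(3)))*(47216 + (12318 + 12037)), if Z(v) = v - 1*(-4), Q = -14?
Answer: 14915754255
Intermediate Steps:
Z(v) = 4 + v (Z(v) = v + 4 = 4 + v)
y(u, F) = -14 + 9*F*u² (y(u, F) = ((9*u)*u)*F - 14 = (9*u²)*F - 14 = 9*F*u² - 14 = -14 + 9*F*u²)
(((-13526 + 12839) + 4419) + y(-57, Z(3)))*(47216 + (12318 + 12037)) = (((-13526 + 12839) + 4419) + (-14 + 9*(4 + 3)*(-57)²))*(47216 + (12318 + 12037)) = ((-687 + 4419) + (-14 + 9*7*3249))*(47216 + 24355) = (3732 + (-14 + 204687))*71571 = (3732 + 204673)*71571 = 208405*71571 = 14915754255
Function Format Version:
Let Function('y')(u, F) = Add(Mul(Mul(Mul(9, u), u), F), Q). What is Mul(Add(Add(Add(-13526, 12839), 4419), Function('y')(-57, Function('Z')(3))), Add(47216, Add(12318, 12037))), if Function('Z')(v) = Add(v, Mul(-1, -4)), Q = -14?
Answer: 14915754255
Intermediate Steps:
Function('Z')(v) = Add(4, v) (Function('Z')(v) = Add(v, 4) = Add(4, v))
Function('y')(u, F) = Add(-14, Mul(9, F, Pow(u, 2))) (Function('y')(u, F) = Add(Mul(Mul(Mul(9, u), u), F), -14) = Add(Mul(Mul(9, Pow(u, 2)), F), -14) = Add(Mul(9, F, Pow(u, 2)), -14) = Add(-14, Mul(9, F, Pow(u, 2))))
Mul(Add(Add(Add(-13526, 12839), 4419), Function('y')(-57, Function('Z')(3))), Add(47216, Add(12318, 12037))) = Mul(Add(Add(Add(-13526, 12839), 4419), Add(-14, Mul(9, Add(4, 3), Pow(-57, 2)))), Add(47216, Add(12318, 12037))) = Mul(Add(Add(-687, 4419), Add(-14, Mul(9, 7, 3249))), Add(47216, 24355)) = Mul(Add(3732, Add(-14, 204687)), 71571) = Mul(Add(3732, 204673), 71571) = Mul(208405, 71571) = 14915754255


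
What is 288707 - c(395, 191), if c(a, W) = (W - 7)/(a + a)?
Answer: 114039173/395 ≈ 2.8871e+5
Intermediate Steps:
c(a, W) = (-7 + W)/(2*a) (c(a, W) = (-7 + W)/((2*a)) = (-7 + W)*(1/(2*a)) = (-7 + W)/(2*a))
288707 - c(395, 191) = 288707 - (-7 + 191)/(2*395) = 288707 - 184/(2*395) = 288707 - 1*92/395 = 288707 - 92/395 = 114039173/395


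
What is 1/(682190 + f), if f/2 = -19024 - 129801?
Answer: 1/384540 ≈ 2.6005e-6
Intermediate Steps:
f = -297650 (f = 2*(-19024 - 129801) = 2*(-148825) = -297650)
1/(682190 + f) = 1/(682190 - 297650) = 1/384540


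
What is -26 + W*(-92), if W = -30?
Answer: 2734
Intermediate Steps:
-26 + W*(-92) = -26 - 30*(-92) = -26 + 2760 = 2734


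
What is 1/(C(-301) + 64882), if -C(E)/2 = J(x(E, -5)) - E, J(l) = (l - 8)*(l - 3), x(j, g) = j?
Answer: -1/123592 ≈ -8.0911e-6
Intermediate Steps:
J(l) = (-8 + l)*(-3 + l)
C(E) = -48 - 2*E² + 24*E (C(E) = -2*((24 + E² - 11*E) - E) = -2*(24 + E² - 12*E) = -48 - 2*E² + 24*E)
1/(C(-301) + 64882) = 1/((-48 - 2*(-301)² + 24*(-301)) + 64882) = 1/((-48 - 2*90601 - 7224) + 64882) = 1/((-48 - 181202 - 7224) + 64882) = 1/(-188474 + 64882) = 1/(-123592) = -1/123592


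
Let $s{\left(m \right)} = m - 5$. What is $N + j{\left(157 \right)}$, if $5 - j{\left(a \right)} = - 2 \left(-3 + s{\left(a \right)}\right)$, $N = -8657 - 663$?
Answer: $-9017$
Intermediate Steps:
$s{\left(m \right)} = -5 + m$ ($s{\left(m \right)} = m - 5 = -5 + m$)
$N = -9320$
$j{\left(a \right)} = -11 + 2 a$ ($j{\left(a \right)} = 5 - - 2 \left(-3 + \left(-5 + a\right)\right) = 5 - - 2 \left(-8 + a\right) = 5 - \left(16 - 2 a\right) = 5 + \left(-16 + 2 a\right) = -11 + 2 a$)
$N + j{\left(157 \right)} = -9320 + \left(-11 + 2 \cdot 157\right) = -9320 + \left(-11 + 314\right) = -9320 + 303 = -9017$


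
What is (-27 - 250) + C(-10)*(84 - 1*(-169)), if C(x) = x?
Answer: -2807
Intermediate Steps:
(-27 - 250) + C(-10)*(84 - 1*(-169)) = (-27 - 250) - 10*(84 - 1*(-169)) = -277 - 10*(84 + 169) = -277 - 10*253 = -277 - 2530 = -2807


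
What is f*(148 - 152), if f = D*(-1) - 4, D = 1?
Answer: 20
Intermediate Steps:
f = -5 (f = 1*(-1) - 4 = -1 - 4 = -5)
f*(148 - 152) = -5*(148 - 152) = -5*(-4) = 20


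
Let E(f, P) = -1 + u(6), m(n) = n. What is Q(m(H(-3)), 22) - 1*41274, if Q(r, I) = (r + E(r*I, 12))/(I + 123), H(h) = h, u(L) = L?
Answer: -5984728/145 ≈ -41274.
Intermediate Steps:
E(f, P) = 5 (E(f, P) = -1 + 6 = 5)
Q(r, I) = (5 + r)/(123 + I) (Q(r, I) = (r + 5)/(I + 123) = (5 + r)/(123 + I))
Q(m(H(-3)), 22) - 1*41274 = (5 - 3)/(123 + 22) - 1*41274 = 2/145 - 41274 = -5984728/145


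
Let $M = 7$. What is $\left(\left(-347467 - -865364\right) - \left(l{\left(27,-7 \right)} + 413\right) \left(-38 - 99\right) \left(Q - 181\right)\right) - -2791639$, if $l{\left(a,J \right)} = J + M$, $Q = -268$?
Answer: $-22095333$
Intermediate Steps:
$l{\left(a,J \right)} = 7 + J$ ($l{\left(a,J \right)} = J + 7 = 7 + J$)
$\left(\left(-347467 - -865364\right) - \left(l{\left(27,-7 \right)} + 413\right) \left(-38 - 99\right) \left(Q - 181\right)\right) - -2791639 = \left(\left(-347467 - -865364\right) - \left(\left(7 - 7\right) + 413\right) \left(-38 - 99\right) \left(-268 - 181\right)\right) - -2791639 = \left(\left(-347467 + 865364\right) - \left(0 + 413\right) \left(\left(-137\right) \left(-449\right)\right)\right) + 2791639 = \left(517897 - 413 \cdot 61513\right) + 2791639 = \left(517897 - 25404869\right) + 2791639 = -24886972 + 2791639 = -22095333$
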